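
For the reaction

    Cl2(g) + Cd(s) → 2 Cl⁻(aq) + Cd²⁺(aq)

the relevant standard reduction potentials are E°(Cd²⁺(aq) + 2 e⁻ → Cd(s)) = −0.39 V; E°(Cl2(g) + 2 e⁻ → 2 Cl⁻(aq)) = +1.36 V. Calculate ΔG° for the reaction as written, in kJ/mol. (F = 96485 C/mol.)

−338 kJ/mol

In the reaction as written Cl2(g) is reduced, so the Cl₂/Cl⁻ couple is the cathode and Cd²⁺/Cd is the anode.
E°cell = +1.36 − (−0.39) = +1.75 V; balancing electrons gives n = 2.
ΔG° = −nFE°cell = −(2)(96485)(+1.75) J/mol = −338 kJ/mol.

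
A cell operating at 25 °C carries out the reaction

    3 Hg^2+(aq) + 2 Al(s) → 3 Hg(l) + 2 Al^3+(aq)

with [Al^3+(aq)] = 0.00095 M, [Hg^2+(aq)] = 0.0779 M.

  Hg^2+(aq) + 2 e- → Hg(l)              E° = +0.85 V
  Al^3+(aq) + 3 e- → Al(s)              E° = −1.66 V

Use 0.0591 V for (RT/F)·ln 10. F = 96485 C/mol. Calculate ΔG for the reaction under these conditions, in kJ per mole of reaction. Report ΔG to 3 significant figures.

−1470 kJ/mol

With Hg²⁺/Hg reduced at the cathode, E°cell = +0.85 − (−1.66) = +2.51 V and n = 6.
The reaction quotient is [Al^3+(aq)]^2 / [Hg^2+(aq)]^3 = 0.00191; by Nernst, E = +2.51 − (0.0591/6)(−2.719) = +2.5368 V.
Finally ΔG = −nFE = −(6)(96485 C/mol)(+2.5368 V) = −1470 kJ/mol.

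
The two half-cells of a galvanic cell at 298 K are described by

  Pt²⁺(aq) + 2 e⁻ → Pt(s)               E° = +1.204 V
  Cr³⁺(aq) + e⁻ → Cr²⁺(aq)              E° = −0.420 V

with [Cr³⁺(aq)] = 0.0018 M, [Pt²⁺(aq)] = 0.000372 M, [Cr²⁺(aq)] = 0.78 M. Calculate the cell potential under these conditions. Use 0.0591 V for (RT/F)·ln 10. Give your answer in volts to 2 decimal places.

+1.68 V

The Pt²⁺/Pt couple has the more positive E°, so it is the cathode; Cr³⁺/Cr²⁺ is the anode.
E°cell = E°cat − E°an = +1.204 − (−0.420) = +1.624 V; n = 2.
Balancing gives Pt²⁺(aq) + 2 Cr²⁺(aq) → Pt(s) + 2 Cr³⁺(aq); hence Q = [Cr³⁺(aq)]^2 / ([Pt²⁺(aq)]·[Cr²⁺(aq)]^2) = 0.0143 (log Q = −1.844).
Applying E = E° − (RT ln10/nF)·log Q gives +1.624 − (0.0591/2)(−1.844) = +1.68 V.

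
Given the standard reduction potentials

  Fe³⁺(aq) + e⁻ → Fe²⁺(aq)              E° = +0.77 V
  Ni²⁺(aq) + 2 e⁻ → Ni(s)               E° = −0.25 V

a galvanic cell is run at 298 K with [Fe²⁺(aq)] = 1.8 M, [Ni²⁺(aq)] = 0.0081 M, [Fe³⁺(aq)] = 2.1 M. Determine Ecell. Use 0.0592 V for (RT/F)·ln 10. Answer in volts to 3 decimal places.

Since E°(Fe³⁺/Fe²⁺) > E°(Ni²⁺/Ni), Fe³⁺/Fe²⁺ serves as the cathode.
The standard potential is +0.77 − (−0.25) = +1.02 V and the balanced reaction transfers n = 2 electrons.
For the overall reaction 2 Fe³⁺(aq) + Ni(s) → 2 Fe²⁺(aq) + Ni²⁺(aq), Q = ([Fe²⁺(aq)]^2·[Ni²⁺(aq)]) / [Fe³⁺(aq)]^2 = 0.00595, giving log Q = −2.225.
Applying E = E° − (RT ln10/nF)·log Q gives +1.02 − (0.0592/2)(−2.225) = +1.086 V.

+1.086 V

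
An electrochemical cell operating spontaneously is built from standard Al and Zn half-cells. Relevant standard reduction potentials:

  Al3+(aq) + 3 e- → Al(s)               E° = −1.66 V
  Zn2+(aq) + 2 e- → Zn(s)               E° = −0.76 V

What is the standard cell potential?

The Zn²⁺/Zn couple has the higher E°, so Zn ion is reduced (cathode) and Al is oxidized (anode).
E°cell = E°(cathode) − E°(anode) = −0.76 − (−1.66) = +0.90 V.

+0.90 V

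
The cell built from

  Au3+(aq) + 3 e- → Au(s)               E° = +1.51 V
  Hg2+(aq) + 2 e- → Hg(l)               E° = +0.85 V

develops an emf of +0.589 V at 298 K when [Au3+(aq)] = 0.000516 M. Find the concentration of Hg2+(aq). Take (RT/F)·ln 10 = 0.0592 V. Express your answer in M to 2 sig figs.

1.6 M

Au³⁺/Au is the cathode (higher E°); E°cell = +1.51 − (+0.85) = +0.66 V with n = 6.
From the Nernst equation, log Q = n(E° − E)/0.0592 = 6·(+0.66 − (+0.589))/0.0592 = 7.196.
The balanced reaction is 2 Au3+(aq) + 3 Hg(l) → 2 Au(s) + 3 Hg2+(aq), so Q = [Hg2+(aq)]^3 / [Au3+(aq)]^2.
Isolating [Hg2+(aq)] in Q = 10^{7.196} yields log [Hg2+(aq)] = 0.207, i.e. 1.6 M.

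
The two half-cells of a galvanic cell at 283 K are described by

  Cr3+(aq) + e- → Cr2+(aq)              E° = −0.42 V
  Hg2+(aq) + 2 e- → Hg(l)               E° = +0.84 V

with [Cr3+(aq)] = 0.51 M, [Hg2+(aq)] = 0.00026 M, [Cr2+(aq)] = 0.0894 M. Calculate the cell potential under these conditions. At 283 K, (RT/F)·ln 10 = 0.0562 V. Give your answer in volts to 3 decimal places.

+1.117 V

The Hg²⁺/Hg couple has the more positive E°, so it is the cathode; Cr³⁺/Cr²⁺ is the anode.
E°cell = E°cat − E°an = +0.84 − (−0.42) = +1.26 V; n = 2.
The balanced reaction is Hg2+(aq) + 2 Cr2+(aq) → Hg(l) + 2 Cr3+(aq), so Q = [Cr3+(aq)]^2 / ([Hg2+(aq)]·[Cr2+(aq)]^2) = 1.25×10^5 and log Q = 5.097.
E = E° − (0.0562/n)·log Q = +1.26 − (0.0562/2)(5.097) = +1.117 V.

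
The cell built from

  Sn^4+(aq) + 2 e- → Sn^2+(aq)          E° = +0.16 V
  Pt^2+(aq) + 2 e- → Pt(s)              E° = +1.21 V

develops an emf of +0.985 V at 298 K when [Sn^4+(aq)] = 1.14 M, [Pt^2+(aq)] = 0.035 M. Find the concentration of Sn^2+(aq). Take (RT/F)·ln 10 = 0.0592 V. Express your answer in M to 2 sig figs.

Pt²⁺/Pt is the cathode (higher E°); E°cell = +1.21 − (+0.16) = +1.05 V with n = 2.
Since E = E° − (0.0592/n)·log Q, log Q = n(E° − E)/0.0592 = 2.196.
For Pt^2+(aq) + Sn^2+(aq) → Pt(s) + Sn^4+(aq), the reaction quotient is Q = [Sn^4+(aq)] / ([Pt^2+(aq)]·[Sn^2+(aq)]).
Solving for the unknown gives log [Sn^2+(aq)] = −0.683, so [Sn^2+(aq)] ≈ 0.21 M.

0.21 M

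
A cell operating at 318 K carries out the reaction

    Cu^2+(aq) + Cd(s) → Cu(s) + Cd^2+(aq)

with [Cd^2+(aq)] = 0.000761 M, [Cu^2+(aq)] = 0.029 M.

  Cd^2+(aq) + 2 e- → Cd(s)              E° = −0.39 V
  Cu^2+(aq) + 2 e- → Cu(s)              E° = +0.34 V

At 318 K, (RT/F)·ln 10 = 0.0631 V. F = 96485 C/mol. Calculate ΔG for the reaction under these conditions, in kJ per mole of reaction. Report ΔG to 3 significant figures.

The standard cell potential is +0.34 − (−0.39) = +0.73 V, with n = 2 electrons in the balanced equation.
Here Q = [Cd^2+(aq)] / [Cu^2+(aq)] = 0.0262 (log Q = −1.581), giving E = +0.73 − (0.0631/2)·(−1.581) = +0.7799 V.
Finally ΔG = −nFE = −(2)(96485 C/mol)(+0.7799 V) = −150 kJ/mol.

−150 kJ/mol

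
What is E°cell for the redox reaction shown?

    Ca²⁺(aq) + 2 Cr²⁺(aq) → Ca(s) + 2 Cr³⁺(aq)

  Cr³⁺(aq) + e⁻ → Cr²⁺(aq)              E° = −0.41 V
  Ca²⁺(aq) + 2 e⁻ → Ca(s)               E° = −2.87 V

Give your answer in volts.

In the reaction as written, Ca²⁺(aq) is reduced (cathode) and Cr³⁺(aq) is produced by oxidation at the anode.
E°cell = E°(cathode) − E°(anode) = −2.87 − (−0.41) = −2.46 V.
The negative E°cell means the reaction is non-spontaneous in the direction written.

−2.46 V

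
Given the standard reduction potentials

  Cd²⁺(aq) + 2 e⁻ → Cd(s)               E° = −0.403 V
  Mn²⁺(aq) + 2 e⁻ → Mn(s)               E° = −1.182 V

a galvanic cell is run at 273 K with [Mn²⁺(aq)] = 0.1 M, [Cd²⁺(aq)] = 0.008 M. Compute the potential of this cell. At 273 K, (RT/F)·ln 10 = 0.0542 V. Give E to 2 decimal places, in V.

Since E°(Cd²⁺/Cd) > E°(Mn²⁺/Mn), Cd²⁺/Cd serves as the cathode.
E°cell = E°cat − E°an = −0.403 − (−1.182) = +0.779 V; n = 2.
For the overall reaction Cd²⁺(aq) + Mn(s) → Cd(s) + Mn²⁺(aq), Q = [Mn²⁺(aq)] / [Cd²⁺(aq)] = 12.5, giving log Q = 1.097.
By the Nernst equation, E = +0.779 − (0.0542/2)·(1.097) = +0.75 V.

+0.75 V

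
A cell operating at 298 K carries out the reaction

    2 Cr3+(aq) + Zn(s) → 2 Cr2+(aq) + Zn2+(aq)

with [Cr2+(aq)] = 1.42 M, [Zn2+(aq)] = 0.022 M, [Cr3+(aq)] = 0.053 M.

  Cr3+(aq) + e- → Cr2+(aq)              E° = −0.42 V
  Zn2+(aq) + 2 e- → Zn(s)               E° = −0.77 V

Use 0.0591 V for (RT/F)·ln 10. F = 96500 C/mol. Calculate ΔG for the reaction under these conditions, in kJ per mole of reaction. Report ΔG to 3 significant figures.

With Cr³⁺/Cr²⁺ reduced at the cathode, E°cell = −0.42 − (−0.77) = +0.35 V and n = 2.
The reaction quotient is ([Cr2+(aq)]^2·[Zn2+(aq)]) / [Cr3+(aq)]^2 = 15.8; by Nernst, E = +0.35 − (0.0591/2)(1.198) = +0.3146 V.
Then ΔG = −nFE = −2 × 96500 × +0.3146 J/mol = −60.7 kJ/mol.

−60.7 kJ/mol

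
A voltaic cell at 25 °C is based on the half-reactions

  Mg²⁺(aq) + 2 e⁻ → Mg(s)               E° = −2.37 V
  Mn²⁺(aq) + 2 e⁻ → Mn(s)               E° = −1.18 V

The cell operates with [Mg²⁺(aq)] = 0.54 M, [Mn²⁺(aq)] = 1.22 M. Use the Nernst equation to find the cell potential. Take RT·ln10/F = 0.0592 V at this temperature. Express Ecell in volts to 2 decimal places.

The Mn²⁺/Mn couple has the more positive E°, so it is the cathode; Mg²⁺/Mg is the anode.
E°cell = E°cat − E°an = −1.18 − (−2.37) = +1.19 V; n = 2.
For the overall reaction Mn²⁺(aq) + Mg(s) → Mn(s) + Mg²⁺(aq), Q = [Mg²⁺(aq)] / [Mn²⁺(aq)] = 0.443, giving log Q = −0.354.
By the Nernst equation, E = +1.19 − (0.0592/2)·(−0.354) = +1.20 V.

+1.20 V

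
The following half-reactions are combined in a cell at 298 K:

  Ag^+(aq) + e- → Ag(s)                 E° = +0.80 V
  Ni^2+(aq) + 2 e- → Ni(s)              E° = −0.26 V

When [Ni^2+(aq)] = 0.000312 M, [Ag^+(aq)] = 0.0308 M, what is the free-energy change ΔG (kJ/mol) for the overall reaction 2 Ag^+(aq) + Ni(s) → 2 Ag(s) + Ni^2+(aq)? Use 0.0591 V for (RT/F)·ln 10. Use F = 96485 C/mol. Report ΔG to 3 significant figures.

E°cell = +0.80 − (−0.26) = +1.06 V; the balanced reaction transfers n = 2 electrons.
The reaction quotient is [Ni^2+(aq)] / [Ag^+(aq)]^2 = 0.329; by Nernst, E = +1.06 − (0.0591/2)(−0.483) = +1.0743 V.
Then ΔG = −nFE = −2 × 96485 × +1.0743 J/mol = −207 kJ/mol.

−207 kJ/mol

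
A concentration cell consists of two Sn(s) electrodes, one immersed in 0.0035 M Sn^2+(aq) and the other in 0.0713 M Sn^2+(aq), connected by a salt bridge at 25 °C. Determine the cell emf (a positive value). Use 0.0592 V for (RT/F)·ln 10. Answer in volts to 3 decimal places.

For a concentration cell E°cell = 0, since both electrodes use the same couple.
The compartment with the higher Sn^2+(aq) concentration (0.0713 M) acts as the cathode; ions are reduced there and produced at the dilute (0.0035 M) anode.
With n = 2, Ecell = −(0.0592/2)·log([dilute]/[conc]) = −(0.0592/2)·log(0.0035/0.0713) = +0.039 V.

0.039 V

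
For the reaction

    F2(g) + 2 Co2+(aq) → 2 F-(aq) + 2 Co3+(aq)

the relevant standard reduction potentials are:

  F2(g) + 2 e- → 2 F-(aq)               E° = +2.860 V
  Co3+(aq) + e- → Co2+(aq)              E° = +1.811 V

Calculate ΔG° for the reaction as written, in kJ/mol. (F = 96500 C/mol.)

In the reaction as written F2(g) is reduced, so the F₂/F⁻ couple is the cathode and Co³⁺/Co²⁺ is the anode.
E°cell = +2.860 − (+1.811) = +1.049 V; balancing electrons gives n = 2.
ΔG° = −nFE°cell = −(2)(96500)(+1.049) J/mol = −202 kJ/mol.

−202 kJ/mol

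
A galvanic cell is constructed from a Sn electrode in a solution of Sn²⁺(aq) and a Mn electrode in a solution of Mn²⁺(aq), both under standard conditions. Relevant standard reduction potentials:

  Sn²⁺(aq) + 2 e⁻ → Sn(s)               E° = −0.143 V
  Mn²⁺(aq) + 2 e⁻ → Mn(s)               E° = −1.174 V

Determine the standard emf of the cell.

+1.031 V

Of the two couples in this cell, the one with the more positive reduction potential is reduced at the cathode: here that is Sn²⁺/Sn (−0.143 V); Mn²⁺/Mn (−1.174 V) is the anode.
E°cell = E°(cathode) − E°(anode) = −0.143 − (−1.174) = +1.031 V.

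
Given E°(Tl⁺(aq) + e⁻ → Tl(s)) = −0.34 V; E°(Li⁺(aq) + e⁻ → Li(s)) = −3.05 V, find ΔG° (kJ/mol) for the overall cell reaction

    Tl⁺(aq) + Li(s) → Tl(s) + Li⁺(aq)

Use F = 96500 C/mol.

−262 kJ/mol

In the reaction as written Tl⁺(aq) is reduced, so the Tl⁺/Tl couple is the cathode and Li⁺/Li is the anode.
E°cell = −0.34 − (−3.05) = +2.71 V; balancing electrons gives n = 1.
ΔG° = −nFE°cell = −(1)(96500)(+2.71) J/mol = −262 kJ/mol.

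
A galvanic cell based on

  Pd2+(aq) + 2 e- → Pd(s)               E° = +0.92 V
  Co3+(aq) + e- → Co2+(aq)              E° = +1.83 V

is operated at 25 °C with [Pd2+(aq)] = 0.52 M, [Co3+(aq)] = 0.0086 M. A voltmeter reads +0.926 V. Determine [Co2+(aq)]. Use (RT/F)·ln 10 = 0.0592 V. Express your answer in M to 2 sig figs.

With Co³⁺/Co²⁺ at the cathode and Pd²⁺/Pd at the anode, E°cell = +1.83 − (+0.92) = +0.91 V (n = 2).
Rearranging E = E° − (0.0592/n)·log Q gives log Q = 2(+0.91 − (+0.926))/0.0592 = −0.541.
For 2 Co3+(aq) + Pd(s) → 2 Co2+(aq) + Pd2+(aq), the reaction quotient is Q = ([Co2+(aq)]^2·[Pd2+(aq)]) / [Co3+(aq)]^2.
Solving for the unknown gives log [Co2+(aq)] = −2.194, so [Co2+(aq)] ≈ 0.0064 M.

0.0064 M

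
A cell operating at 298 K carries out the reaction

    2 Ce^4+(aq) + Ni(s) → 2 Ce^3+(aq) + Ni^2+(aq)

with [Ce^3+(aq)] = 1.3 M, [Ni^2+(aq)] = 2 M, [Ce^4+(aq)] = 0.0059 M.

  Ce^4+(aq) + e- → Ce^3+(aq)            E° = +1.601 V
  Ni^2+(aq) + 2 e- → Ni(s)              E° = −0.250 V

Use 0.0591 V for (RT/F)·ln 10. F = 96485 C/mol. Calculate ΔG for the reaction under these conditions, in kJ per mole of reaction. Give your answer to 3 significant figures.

E°cell = +1.601 − (−0.250) = +1.851 V; the balanced reaction transfers n = 2 electrons.
Q = ([Ce^3+(aq)]^2·[Ni^2+(aq)]) / [Ce^4+(aq)]^2 = 9.71×10^4, so log Q = 4.987 and E = +1.851 − (0.0591/2)(4.987) = +1.7036 V.
ΔG = −nFE = −(2)(96485)(+1.7036) J/mol = −329 kJ/mol.

−329 kJ/mol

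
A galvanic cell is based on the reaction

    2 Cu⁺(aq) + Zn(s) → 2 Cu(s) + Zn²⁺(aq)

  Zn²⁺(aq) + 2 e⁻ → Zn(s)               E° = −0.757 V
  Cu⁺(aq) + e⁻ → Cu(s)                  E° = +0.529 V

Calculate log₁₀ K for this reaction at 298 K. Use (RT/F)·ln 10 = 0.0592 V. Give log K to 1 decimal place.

log K = 43.4

The Cu⁺/Cu couple is reduced (cathode); E°cell = +0.529 − (−0.757) = +1.286 V with n = 2.
At equilibrium E = 0, so log K = nE°cell / 0.0592 = (2)(+1.286) / 0.0592 = 43.4.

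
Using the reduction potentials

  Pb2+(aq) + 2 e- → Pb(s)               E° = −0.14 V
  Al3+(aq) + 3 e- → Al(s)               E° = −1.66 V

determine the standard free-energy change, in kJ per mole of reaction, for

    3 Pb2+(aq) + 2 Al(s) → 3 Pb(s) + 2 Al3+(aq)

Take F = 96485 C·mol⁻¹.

In the reaction as written Pb2+(aq) is reduced, so the Pb²⁺/Pb couple is the cathode and Al³⁺/Al is the anode.
E°cell = −0.14 − (−1.66) = +1.52 V; balancing electrons gives n = 6.
ΔG° = −nFE°cell = −(6)(96485)(+1.52) J/mol = −880 kJ/mol.

−880 kJ/mol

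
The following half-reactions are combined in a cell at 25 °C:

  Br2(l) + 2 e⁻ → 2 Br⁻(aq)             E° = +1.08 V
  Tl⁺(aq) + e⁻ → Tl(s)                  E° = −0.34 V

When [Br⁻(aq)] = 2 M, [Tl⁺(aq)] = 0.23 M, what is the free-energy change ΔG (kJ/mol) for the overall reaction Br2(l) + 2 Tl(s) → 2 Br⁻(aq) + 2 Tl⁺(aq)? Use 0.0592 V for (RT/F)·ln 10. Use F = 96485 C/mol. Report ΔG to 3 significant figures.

E°cell = +1.08 − (−0.34) = +1.42 V; the balanced reaction transfers n = 2 electrons.
Here Q = [Br⁻(aq)]^2·[Tl⁺(aq)]^2 = 0.212 (log Q = −0.674), giving E = +1.42 − (0.0592/2)·(−0.674) = +1.4400 V.
ΔG = −nFE = −(2)(96485)(+1.4400) J/mol = −278 kJ/mol.

−278 kJ/mol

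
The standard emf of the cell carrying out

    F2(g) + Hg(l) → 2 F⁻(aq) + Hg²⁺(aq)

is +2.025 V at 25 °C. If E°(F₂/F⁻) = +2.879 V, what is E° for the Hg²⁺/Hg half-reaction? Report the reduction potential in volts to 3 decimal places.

In the reaction as written the F₂/F⁻ couple is reduced (cathode) and Hg²⁺/Hg is oxidized (anode), so E°cell = E°(F₂/F⁻) − E°(Hg²⁺/Hg).
E°(Hg²⁺/Hg) = E°(cathode) − E°cell = +2.879 − (+2.025) = +0.854 V.

+0.854 V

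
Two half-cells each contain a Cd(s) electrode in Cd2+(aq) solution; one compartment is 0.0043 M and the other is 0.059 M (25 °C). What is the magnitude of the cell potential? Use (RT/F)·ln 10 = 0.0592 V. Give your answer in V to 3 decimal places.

0.034 V

For a concentration cell E°cell = 0, since both electrodes use the same couple.
The compartment with the higher Cd2+(aq) concentration (0.059 M) acts as the cathode; ions are reduced there and produced at the dilute (0.0043 M) anode.
With n = 2, Ecell = −(0.0592/2)·log([dilute]/[conc]) = −(0.0592/2)·log(0.0043/0.059) = +0.034 V.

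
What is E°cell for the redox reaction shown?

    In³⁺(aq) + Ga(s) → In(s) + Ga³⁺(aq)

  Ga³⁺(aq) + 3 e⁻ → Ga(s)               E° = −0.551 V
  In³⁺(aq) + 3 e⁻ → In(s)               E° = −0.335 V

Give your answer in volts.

+0.216 V

In the reaction as written, In³⁺(aq) is reduced (cathode) and Ga³⁺(aq) is produced by oxidation at the anode.
E°cell = E°(cathode) − E°(anode) = −0.335 − (−0.551) = +0.216 V.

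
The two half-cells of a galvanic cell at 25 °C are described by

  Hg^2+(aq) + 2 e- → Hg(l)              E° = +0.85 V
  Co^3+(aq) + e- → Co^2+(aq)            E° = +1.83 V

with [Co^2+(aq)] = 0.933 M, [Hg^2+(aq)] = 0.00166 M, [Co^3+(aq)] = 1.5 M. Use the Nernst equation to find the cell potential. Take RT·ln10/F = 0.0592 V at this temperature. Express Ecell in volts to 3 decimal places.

+1.074 V

Since E°(Co³⁺/Co²⁺) > E°(Hg²⁺/Hg), Co³⁺/Co²⁺ serves as the cathode.
E°cell = +1.83 − (+0.85) = +0.98 V, with n = 2 electrons transferred.
For the overall reaction 2 Co^3+(aq) + Hg(l) → 2 Co^2+(aq) + Hg^2+(aq), Q = ([Co^2+(aq)]^2·[Hg^2+(aq)]) / [Co^3+(aq)]^2 = 0.000642, giving log Q = −3.192.
Applying E = E° − (RT ln10/nF)·log Q gives +0.98 − (0.0592/2)(−3.192) = +1.074 V.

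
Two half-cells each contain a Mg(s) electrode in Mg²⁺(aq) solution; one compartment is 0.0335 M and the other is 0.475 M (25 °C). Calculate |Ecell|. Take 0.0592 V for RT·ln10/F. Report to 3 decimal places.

For a concentration cell E°cell = 0, since both electrodes use the same couple.
The compartment with the higher Mg²⁺(aq) concentration (0.475 M) acts as the cathode; ions are reduced there and produced at the dilute (0.0335 M) anode.
With n = 2, Ecell = −(0.0592/2)·log([dilute]/[conc]) = −(0.0592/2)·log(0.0335/0.475) = +0.034 V.

0.034 V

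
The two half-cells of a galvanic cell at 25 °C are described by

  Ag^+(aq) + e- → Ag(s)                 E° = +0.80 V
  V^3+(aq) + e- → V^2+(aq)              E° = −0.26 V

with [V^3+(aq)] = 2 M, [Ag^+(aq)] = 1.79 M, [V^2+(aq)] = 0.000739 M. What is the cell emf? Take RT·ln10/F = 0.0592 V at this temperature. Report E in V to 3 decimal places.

Ag⁺/Ag is reduced (cathode, E° = +0.80 V) and V³⁺/V²⁺ is oxidized (anode).
E°cell = +0.80 − (−0.26) = +1.06 V, with n = 1 electron transferred.
For the overall reaction Ag^+(aq) + V^2+(aq) → Ag(s) + V^3+(aq), Q = [V^3+(aq)] / ([Ag^+(aq)]·[V^2+(aq)]) = 1.51×10^3, giving log Q = 3.180.
Applying E = E° − (RT ln10/nF)·log Q gives +1.06 − (0.0592/1)(3.180) = +0.872 V.

+0.872 V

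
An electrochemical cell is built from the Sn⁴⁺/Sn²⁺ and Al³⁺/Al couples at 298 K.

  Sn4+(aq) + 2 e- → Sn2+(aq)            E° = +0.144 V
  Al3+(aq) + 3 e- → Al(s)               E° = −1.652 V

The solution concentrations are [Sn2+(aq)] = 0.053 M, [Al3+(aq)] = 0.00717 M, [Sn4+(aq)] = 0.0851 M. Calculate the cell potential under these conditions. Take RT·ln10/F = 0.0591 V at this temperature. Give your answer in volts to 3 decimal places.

Since E°(Sn⁴⁺/Sn²⁺) > E°(Al³⁺/Al), Sn⁴⁺/Sn²⁺ serves as the cathode.
The standard potential is +0.144 − (−1.652) = +1.796 V and the balanced reaction transfers n = 6 electrons.
The balanced reaction is 3 Sn4+(aq) + 2 Al(s) → 3 Sn2+(aq) + 2 Al3+(aq), so Q = ([Sn2+(aq)]^3·[Al3+(aq)]^2) / [Sn4+(aq)]^3 = 1.24×10^−5 and log Q = −4.906.
E = E° − (0.0591/n)·log Q = +1.796 − (0.0591/6)(−4.906) = +1.844 V.

+1.844 V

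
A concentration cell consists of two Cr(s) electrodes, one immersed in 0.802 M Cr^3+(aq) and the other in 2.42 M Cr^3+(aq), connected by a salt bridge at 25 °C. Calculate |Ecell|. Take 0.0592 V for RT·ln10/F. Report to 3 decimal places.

For a concentration cell E°cell = 0, since both electrodes use the same couple.
The compartment with the higher Cr^3+(aq) concentration (2.42 M) acts as the cathode; ions are reduced there and produced at the dilute (0.802 M) anode.
With n = 3, Ecell = −(0.0592/3)·log([dilute]/[conc]) = −(0.0592/3)·log(0.802/2.42) = +0.009 V.

0.009 V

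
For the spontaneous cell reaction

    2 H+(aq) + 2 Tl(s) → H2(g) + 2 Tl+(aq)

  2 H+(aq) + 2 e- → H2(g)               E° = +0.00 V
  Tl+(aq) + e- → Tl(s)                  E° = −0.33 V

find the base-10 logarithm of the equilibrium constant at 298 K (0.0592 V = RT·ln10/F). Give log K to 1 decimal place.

The 2H⁺/H₂ couple is reduced (cathode); E°cell = +0.00 − (−0.33) = +0.33 V with n = 2.
At equilibrium E = 0, so log K = nE°cell / 0.0592 = (2)(+0.33) / 0.0592 = 11.1.

log K = 11.1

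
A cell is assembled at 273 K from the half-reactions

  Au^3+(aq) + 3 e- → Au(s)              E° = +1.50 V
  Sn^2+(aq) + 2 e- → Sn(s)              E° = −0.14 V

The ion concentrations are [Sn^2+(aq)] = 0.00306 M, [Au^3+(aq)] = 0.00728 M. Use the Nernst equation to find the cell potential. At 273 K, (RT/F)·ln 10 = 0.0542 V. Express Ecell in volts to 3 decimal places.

Since E°(Au³⁺/Au) > E°(Sn²⁺/Sn), Au³⁺/Au serves as the cathode.
E°cell = E°cat − E°an = +1.50 − (−0.14) = +1.64 V; n = 6.
The balanced reaction is 2 Au^3+(aq) + 3 Sn(s) → 2 Au(s) + 3 Sn^2+(aq), so Q = [Sn^2+(aq)]^3 / [Au^3+(aq)]^2 = 0.000541 and log Q = −3.267.
Applying E = E° − (RT ln10/nF)·log Q gives +1.64 − (0.0542/6)(−3.267) = +1.670 V.

+1.670 V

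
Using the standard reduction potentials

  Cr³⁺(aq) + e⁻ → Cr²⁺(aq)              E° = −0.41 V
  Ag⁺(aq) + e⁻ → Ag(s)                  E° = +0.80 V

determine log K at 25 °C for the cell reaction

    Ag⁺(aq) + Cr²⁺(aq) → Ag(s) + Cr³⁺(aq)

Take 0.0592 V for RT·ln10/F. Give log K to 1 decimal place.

The Ag⁺/Ag couple is reduced (cathode); E°cell = +0.80 − (−0.41) = +1.21 V with n = 1.
At equilibrium E = 0, so log K = nE°cell / 0.0592 = (1)(+1.21) / 0.0592 = 20.4.

log K = 20.4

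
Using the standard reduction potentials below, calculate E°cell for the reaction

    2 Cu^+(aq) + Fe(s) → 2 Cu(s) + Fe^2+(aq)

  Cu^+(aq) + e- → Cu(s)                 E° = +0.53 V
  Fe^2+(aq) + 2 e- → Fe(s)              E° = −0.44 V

In the reaction as written, Cu^+(aq) is reduced (cathode) and Fe^2+(aq) is produced by oxidation at the anode.
E°cell = E°(cathode) − E°(anode) = +0.53 − (−0.44) = +0.97 V.

+0.97 V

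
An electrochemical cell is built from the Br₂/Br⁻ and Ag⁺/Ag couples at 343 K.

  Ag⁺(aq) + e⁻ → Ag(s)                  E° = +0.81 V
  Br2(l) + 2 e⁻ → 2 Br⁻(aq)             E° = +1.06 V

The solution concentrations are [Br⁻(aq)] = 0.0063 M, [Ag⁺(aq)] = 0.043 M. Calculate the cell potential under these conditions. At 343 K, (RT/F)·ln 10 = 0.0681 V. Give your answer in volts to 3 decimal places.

Br₂/Br⁻ is reduced (cathode, E° = +1.06 V) and Ag⁺/Ag is oxidized (anode).
E°cell = +1.06 − (+0.81) = +0.25 V, with n = 2 electrons transferred.
For the overall reaction Br2(l) + 2 Ag(s) → 2 Br⁻(aq) + 2 Ag⁺(aq), Q = [Br⁻(aq)]^2·[Ag⁺(aq)]^2 = 7.34×10^−8, giving log Q = −7.134.
E = E° − (0.0681/n)·log Q = +0.25 − (0.0681/2)(−7.134) = +0.493 V.

+0.493 V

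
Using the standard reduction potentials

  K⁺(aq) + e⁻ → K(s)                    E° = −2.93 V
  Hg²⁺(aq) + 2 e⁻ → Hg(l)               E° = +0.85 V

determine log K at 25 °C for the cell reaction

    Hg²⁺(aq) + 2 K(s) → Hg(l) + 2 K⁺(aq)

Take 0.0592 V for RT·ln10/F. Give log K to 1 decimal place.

The Hg²⁺/Hg couple is reduced (cathode); E°cell = +0.85 − (−2.93) = +3.78 V with n = 2.
At equilibrium E = 0, so log K = nE°cell / 0.0592 = (2)(+3.78) / 0.0592 = 127.7.

log K = 127.7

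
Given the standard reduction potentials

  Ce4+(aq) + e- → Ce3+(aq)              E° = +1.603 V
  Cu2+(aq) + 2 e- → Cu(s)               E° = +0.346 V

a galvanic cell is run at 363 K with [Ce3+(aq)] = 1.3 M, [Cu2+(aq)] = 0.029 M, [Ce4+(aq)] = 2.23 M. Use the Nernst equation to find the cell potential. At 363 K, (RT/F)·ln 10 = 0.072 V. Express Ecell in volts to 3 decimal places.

The Ce⁴⁺/Ce³⁺ couple has the more positive E°, so it is the cathode; Cu²⁺/Cu is the anode.
E°cell = E°cat − E°an = +1.603 − (+0.346) = +1.257 V; n = 2.
For the overall reaction 2 Ce4+(aq) + Cu(s) → 2 Ce3+(aq) + Cu2+(aq), Q = ([Ce3+(aq)]^2·[Cu2+(aq)]) / [Ce4+(aq)]^2 = 0.00986, giving log Q = −2.006.
E = E° − (0.072/n)·log Q = +1.257 − (0.072/2)(−2.006) = +1.329 V.

+1.329 V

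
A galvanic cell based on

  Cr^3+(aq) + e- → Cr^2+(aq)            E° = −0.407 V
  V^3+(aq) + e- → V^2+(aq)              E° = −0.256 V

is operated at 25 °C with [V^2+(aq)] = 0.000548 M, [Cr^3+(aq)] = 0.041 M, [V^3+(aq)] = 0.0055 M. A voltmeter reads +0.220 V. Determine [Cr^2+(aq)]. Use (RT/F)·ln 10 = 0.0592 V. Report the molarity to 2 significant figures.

With V³⁺/V²⁺ at the cathode and Cr³⁺/Cr²⁺ at the anode, E°cell = −0.256 − (−0.407) = +0.151 V (n = 1).
Rearranging E = E° − (0.0592/n)·log Q gives log Q = 1(+0.151 − (+0.220))/0.0592 = −1.166.
The balanced reaction is V^3+(aq) + Cr^2+(aq) → V^2+(aq) + Cr^3+(aq), so Q = ([V^2+(aq)]·[Cr^3+(aq)]) / ([V^3+(aq)]·[Cr^2+(aq)]).
Substituting the known concentrations and solving, log [Cr^2+(aq)] = −1.223 and [Cr^2+(aq)] = 0.060 M.

0.060 M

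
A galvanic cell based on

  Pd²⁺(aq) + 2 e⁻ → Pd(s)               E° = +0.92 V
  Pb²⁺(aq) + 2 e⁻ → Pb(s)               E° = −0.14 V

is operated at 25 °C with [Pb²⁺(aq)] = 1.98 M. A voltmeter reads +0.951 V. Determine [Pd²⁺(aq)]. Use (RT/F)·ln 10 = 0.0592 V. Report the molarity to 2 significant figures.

Pd²⁺/Pd is the cathode (higher E°); E°cell = +0.92 − (−0.14) = +1.06 V with n = 2.
Rearranging E = E° − (0.0592/n)·log Q gives log Q = 2(+1.06 − (+0.951))/0.0592 = 3.682.
The balanced reaction is Pd²⁺(aq) + Pb(s) → Pd(s) + Pb²⁺(aq), so Q = [Pb²⁺(aq)] / [Pd²⁺(aq)].
Isolating [Pd²⁺(aq)] in Q = 10^{3.682} yields log [Pd²⁺(aq)] = −3.385, i.e. 0.00041 M.

0.00041 M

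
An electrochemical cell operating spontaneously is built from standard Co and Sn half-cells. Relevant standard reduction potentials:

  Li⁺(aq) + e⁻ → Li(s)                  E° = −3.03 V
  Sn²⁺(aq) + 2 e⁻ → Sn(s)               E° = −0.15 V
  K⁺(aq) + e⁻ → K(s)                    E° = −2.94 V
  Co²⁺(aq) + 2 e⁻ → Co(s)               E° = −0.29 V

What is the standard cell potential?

+0.14 V

The Sn²⁺/Sn couple has the higher E°, so Sn ion is reduced (cathode) and Co is oxidized (anode).
E°cell = E°(cathode) − E°(anode) = −0.15 − (−0.29) = +0.14 V.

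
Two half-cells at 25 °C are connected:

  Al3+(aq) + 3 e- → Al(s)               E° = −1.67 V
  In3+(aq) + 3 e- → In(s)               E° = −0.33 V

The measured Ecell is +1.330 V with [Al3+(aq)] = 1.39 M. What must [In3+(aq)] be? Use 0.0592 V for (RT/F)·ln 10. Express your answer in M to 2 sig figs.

In³⁺/In is the cathode (higher E°); E°cell = −0.33 − (−1.67) = +1.34 V with n = 3.
Rearranging E = E° − (0.0592/n)·log Q gives log Q = 3(+1.34 − (+1.330))/0.0592 = 0.507.
For In3+(aq) + Al(s) → In(s) + Al3+(aq), the reaction quotient is Q = [Al3+(aq)] / [In3+(aq)].
Substituting the known concentrations and solving, log [In3+(aq)] = −0.364 and [In3+(aq)] = 0.43 M.

0.43 M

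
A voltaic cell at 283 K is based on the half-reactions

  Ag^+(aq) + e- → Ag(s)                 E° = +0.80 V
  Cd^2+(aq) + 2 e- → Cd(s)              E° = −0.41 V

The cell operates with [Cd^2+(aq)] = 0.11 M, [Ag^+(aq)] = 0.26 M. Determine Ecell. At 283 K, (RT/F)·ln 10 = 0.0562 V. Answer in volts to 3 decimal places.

+1.204 V

Ag⁺/Ag is reduced (cathode, E° = +0.80 V) and Cd²⁺/Cd is oxidized (anode).
The standard potential is +0.80 − (−0.41) = +1.21 V and the balanced reaction transfers n = 2 electrons.
For the overall reaction 2 Ag^+(aq) + Cd(s) → 2 Ag(s) + Cd^2+(aq), Q = [Cd^2+(aq)] / [Ag^+(aq)]^2 = 1.63, giving log Q = 0.211.
Applying E = E° − (RT ln10/nF)·log Q gives +1.21 − (0.0562/2)(0.211) = +1.204 V.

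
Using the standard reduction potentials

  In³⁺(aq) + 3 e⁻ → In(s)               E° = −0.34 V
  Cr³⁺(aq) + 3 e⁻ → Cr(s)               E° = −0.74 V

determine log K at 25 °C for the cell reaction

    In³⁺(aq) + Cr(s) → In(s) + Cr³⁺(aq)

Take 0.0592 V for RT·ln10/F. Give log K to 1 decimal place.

The In³⁺/In couple is reduced (cathode); E°cell = −0.34 − (−0.74) = +0.40 V with n = 3.
At equilibrium E = 0, so log K = nE°cell / 0.0592 = (3)(+0.40) / 0.0592 = 20.3.

log K = 20.3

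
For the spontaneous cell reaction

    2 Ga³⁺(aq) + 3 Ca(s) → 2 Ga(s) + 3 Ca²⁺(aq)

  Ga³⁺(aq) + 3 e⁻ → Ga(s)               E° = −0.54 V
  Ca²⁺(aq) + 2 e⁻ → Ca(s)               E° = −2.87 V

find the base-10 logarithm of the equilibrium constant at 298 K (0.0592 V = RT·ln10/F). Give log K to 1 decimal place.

log K = 236.1

The Ga³⁺/Ga couple is reduced (cathode); E°cell = −0.54 − (−2.87) = +2.33 V with n = 6.
At equilibrium E = 0, so log K = nE°cell / 0.0592 = (6)(+2.33) / 0.0592 = 236.1.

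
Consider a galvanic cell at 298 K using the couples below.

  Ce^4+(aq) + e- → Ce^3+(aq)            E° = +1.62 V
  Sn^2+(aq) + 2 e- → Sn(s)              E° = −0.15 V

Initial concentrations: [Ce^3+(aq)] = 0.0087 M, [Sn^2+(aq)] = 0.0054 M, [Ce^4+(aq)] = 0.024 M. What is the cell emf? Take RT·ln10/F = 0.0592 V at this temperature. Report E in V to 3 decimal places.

+1.863 V

Since E°(Ce⁴⁺/Ce³⁺) > E°(Sn²⁺/Sn), Ce⁴⁺/Ce³⁺ serves as the cathode.
E°cell = E°cat − E°an = +1.62 − (−0.15) = +1.77 V; n = 2.
For the overall reaction 2 Ce^4+(aq) + Sn(s) → 2 Ce^3+(aq) + Sn^2+(aq), Q = ([Ce^3+(aq)]^2·[Sn^2+(aq)]) / [Ce^4+(aq)]^2 = 0.00071, giving log Q = −3.149.
E = E° − (0.0592/n)·log Q = +1.77 − (0.0592/2)(−3.149) = +1.863 V.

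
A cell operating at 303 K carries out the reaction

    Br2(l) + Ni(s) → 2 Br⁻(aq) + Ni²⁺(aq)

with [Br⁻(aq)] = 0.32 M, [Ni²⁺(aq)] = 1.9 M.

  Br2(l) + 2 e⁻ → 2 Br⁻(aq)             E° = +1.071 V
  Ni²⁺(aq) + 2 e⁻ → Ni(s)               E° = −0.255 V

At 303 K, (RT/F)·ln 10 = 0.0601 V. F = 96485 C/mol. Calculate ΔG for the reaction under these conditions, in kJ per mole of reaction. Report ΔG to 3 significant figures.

The standard cell potential is +1.071 − (−0.255) = +1.326 V, with n = 2 electrons in the balanced equation.
Q = [Br⁻(aq)]^2·[Ni²⁺(aq)] = 0.195, so log Q = −0.711 and E = +1.326 − (0.0601/2)(−0.711) = +1.3474 V.
Finally ΔG = −nFE = −(2)(96485 C/mol)(+1.3474 V) = −260 kJ/mol.

−260 kJ/mol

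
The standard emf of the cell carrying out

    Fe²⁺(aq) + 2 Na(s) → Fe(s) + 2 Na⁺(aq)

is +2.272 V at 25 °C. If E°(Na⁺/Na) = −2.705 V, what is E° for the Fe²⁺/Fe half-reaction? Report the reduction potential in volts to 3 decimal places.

In the reaction as written the Fe²⁺/Fe couple is reduced (cathode) and Na⁺/Na is oxidized (anode), so E°cell = E°(Fe²⁺/Fe) − E°(Na⁺/Na).
E°(Fe²⁺/Fe) = E°cell + E°(anode) = +2.272 + (−2.705) = −0.433 V.

−0.433 V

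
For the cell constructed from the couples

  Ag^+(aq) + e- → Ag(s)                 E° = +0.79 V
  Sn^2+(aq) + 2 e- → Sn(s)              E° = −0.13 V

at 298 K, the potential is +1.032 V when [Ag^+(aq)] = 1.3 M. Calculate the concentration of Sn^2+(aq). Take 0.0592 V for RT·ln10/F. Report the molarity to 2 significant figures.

Ag⁺/Ag is the cathode (higher E°); E°cell = +0.79 − (−0.13) = +0.92 V with n = 2.
Rearranging E = E° − (0.0592/n)·log Q gives log Q = 2(+0.92 − (+1.032))/0.0592 = −3.784.
Balancing electrons gives 2 Ag^+(aq) + Sn(s) → 2 Ag(s) + Sn^2+(aq); thus Q = [Sn^2+(aq)] / [Ag^+(aq)]^2.
Solving for the unknown gives log [Sn^2+(aq)] = −3.556, so [Sn^2+(aq)] ≈ 0.00028 M.

0.00028 M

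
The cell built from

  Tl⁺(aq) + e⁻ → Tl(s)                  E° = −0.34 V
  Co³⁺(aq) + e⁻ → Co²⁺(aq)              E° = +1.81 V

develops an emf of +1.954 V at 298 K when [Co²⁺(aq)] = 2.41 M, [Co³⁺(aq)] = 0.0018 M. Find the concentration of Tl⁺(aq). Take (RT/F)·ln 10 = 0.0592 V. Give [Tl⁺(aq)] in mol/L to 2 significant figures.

Co³⁺/Co²⁺ is the cathode (higher E°); E°cell = +1.81 − (−0.34) = +2.15 V with n = 1.
From the Nernst equation, log Q = n(E° − E)/0.0592 = 1·(+2.15 − (+1.954))/0.0592 = 3.311.
The balanced reaction is Co³⁺(aq) + Tl(s) → Co²⁺(aq) + Tl⁺(aq), so Q = ([Co²⁺(aq)]·[Tl⁺(aq)]) / [Co³⁺(aq)].
Substituting the known concentrations and solving, log [Tl⁺(aq)] = 0.184 and [Tl⁺(aq)] = 1.5 M.

1.5 M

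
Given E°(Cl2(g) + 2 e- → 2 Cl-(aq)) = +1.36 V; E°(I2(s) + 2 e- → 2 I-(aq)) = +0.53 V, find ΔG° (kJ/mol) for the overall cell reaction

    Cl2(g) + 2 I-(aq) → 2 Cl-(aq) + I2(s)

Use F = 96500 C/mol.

In the reaction as written Cl2(g) is reduced, so the Cl₂/Cl⁻ couple is the cathode and I₂/I⁻ is the anode.
E°cell = +1.36 − (+0.53) = +0.83 V; balancing electrons gives n = 2.
ΔG° = −nFE°cell = −(2)(96500)(+0.83) J/mol = −160 kJ/mol.

−160 kJ/mol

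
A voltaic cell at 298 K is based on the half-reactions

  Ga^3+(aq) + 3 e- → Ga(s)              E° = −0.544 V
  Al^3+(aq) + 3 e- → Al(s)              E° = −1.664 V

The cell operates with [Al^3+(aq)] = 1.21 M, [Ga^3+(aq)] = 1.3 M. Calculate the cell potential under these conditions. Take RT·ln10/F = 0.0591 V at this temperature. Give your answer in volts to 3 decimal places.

+1.121 V

The Ga³⁺/Ga couple has the more positive E°, so it is the cathode; Al³⁺/Al is the anode.
E°cell = E°cat − E°an = −0.544 − (−1.664) = +1.120 V; n = 3.
Balancing gives Ga^3+(aq) + Al(s) → Ga(s) + Al^3+(aq); hence Q = [Al^3+(aq)] / [Ga^3+(aq)] = 0.931 (log Q = −0.031).
Applying E = E° − (RT ln10/nF)·log Q gives +1.120 − (0.0591/3)(−0.031) = +1.121 V.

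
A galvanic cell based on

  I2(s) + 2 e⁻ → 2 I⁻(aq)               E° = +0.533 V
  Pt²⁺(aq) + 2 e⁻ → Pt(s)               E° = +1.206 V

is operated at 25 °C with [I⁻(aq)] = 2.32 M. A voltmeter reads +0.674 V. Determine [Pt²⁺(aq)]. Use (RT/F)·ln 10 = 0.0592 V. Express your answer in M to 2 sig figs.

The Pt²⁺/Pt couple has the larger reduction potential, so it is the cathode: E°cell = +1.206 − (+0.533) = +0.673 V and n = 2.
Since E = E° − (0.0592/n)·log Q, log Q = n(E° − E)/0.0592 = −0.034.
For Pt²⁺(aq) + 2 I⁻(aq) → Pt(s) + I2(s), the reaction quotient is Q = 1 / ([Pt²⁺(aq)]·[I⁻(aq)]^2).
Substituting the known concentrations and solving, log [Pt²⁺(aq)] = −0.697 and [Pt²⁺(aq)] = 0.20 M.

0.20 M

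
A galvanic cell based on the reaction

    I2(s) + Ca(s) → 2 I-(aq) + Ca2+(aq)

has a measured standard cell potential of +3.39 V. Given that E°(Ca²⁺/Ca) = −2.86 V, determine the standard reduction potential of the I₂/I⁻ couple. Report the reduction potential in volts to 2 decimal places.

In the reaction as written the I₂/I⁻ couple is reduced (cathode) and Ca²⁺/Ca is oxidized (anode), so E°cell = E°(I₂/I⁻) − E°(Ca²⁺/Ca).
E°(I₂/I⁻) = E°cell + E°(anode) = +3.39 + (−2.86) = +0.53 V.

+0.53 V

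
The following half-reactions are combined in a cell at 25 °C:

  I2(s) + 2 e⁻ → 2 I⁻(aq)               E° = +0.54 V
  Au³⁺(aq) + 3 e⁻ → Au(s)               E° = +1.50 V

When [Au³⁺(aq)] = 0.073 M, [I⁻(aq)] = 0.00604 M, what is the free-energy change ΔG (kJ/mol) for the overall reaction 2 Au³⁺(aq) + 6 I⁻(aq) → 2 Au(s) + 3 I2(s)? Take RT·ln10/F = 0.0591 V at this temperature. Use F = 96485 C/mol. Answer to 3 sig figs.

The standard cell potential is +1.50 − (+0.54) = +0.96 V, with n = 6 electrons in the balanced equation.
The reaction quotient is 1 / ([Au³⁺(aq)]^2·[I⁻(aq)]^6) = 3.86×10^15; by Nernst, E = +0.96 − (0.0591/6)(15.587) = +0.8065 V.
Finally ΔG = −nFE = −(6)(96485 C/mol)(+0.8065 V) = −467 kJ/mol.

−467 kJ/mol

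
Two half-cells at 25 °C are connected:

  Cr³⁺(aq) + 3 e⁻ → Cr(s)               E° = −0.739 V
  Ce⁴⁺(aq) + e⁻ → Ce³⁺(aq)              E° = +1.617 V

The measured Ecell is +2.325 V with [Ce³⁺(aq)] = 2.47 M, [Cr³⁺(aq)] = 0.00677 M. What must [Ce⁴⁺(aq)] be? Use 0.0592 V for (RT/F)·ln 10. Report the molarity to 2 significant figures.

The Ce⁴⁺/Ce³⁺ couple has the larger reduction potential, so it is the cathode: E°cell = +1.617 − (−0.739) = +2.356 V and n = 3.
Rearranging E = E° − (0.0592/n)·log Q gives log Q = 3(+2.356 − (+2.325))/0.0592 = 1.571.
For 3 Ce⁴⁺(aq) + Cr(s) → 3 Ce³⁺(aq) + Cr³⁺(aq), the reaction quotient is Q = ([Ce³⁺(aq)]^3·[Cr³⁺(aq)]) / [Ce⁴⁺(aq)]^3.
Isolating [Ce⁴⁺(aq)] in Q = 10^{1.571} yields log [Ce⁴⁺(aq)] = −0.854, i.e. 0.14 M.

0.14 M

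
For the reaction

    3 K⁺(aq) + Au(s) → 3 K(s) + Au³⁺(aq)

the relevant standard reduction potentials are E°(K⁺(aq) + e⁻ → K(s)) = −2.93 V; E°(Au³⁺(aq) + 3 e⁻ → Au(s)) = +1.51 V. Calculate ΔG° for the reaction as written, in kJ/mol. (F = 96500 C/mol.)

In the reaction as written K⁺(aq) is reduced, so the K⁺/K couple is the cathode and Au³⁺/Au is the anode.
E°cell = −2.93 − (+1.51) = −4.44 V; balancing electrons gives n = 3.
ΔG° = −nFE°cell = −(3)(96500)(−4.44) J/mol = +1285 kJ/mol.

+1285 kJ/mol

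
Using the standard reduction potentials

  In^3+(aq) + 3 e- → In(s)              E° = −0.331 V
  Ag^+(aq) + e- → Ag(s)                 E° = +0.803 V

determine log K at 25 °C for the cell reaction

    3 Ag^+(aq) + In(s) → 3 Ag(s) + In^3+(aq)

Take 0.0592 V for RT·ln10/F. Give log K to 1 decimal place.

log K = 57.5

The Ag⁺/Ag couple is reduced (cathode); E°cell = +0.803 − (−0.331) = +1.134 V with n = 3.
At equilibrium E = 0, so log K = nE°cell / 0.0592 = (3)(+1.134) / 0.0592 = 57.5.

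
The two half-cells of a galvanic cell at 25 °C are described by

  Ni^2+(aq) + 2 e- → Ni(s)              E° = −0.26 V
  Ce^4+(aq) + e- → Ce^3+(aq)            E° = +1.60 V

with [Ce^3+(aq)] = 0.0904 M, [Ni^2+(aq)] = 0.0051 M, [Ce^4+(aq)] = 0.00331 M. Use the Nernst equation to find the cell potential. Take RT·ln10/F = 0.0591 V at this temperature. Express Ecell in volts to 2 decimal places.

Ce⁴⁺/Ce³⁺ is reduced (cathode, E° = +1.60 V) and Ni²⁺/Ni is oxidized (anode).
The standard potential is +1.60 − (−0.26) = +1.86 V and the balanced reaction transfers n = 2 electrons.
For the overall reaction 2 Ce^4+(aq) + Ni(s) → 2 Ce^3+(aq) + Ni^2+(aq), Q = ([Ce^3+(aq)]^2·[Ni^2+(aq)]) / [Ce^4+(aq)]^2 = 3.8, giving log Q = 0.580.
Applying E = E° − (RT ln10/nF)·log Q gives +1.86 − (0.0591/2)(0.580) = +1.84 V.

+1.84 V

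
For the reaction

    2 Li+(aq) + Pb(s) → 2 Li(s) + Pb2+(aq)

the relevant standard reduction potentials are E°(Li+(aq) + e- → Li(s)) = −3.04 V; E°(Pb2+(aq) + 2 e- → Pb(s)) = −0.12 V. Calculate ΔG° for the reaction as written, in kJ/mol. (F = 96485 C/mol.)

In the reaction as written Li+(aq) is reduced, so the Li⁺/Li couple is the cathode and Pb²⁺/Pb is the anode.
E°cell = −3.04 − (−0.12) = −2.92 V; balancing electrons gives n = 2.
ΔG° = −nFE°cell = −(2)(96485)(−2.92) J/mol = +563 kJ/mol.

+563 kJ/mol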